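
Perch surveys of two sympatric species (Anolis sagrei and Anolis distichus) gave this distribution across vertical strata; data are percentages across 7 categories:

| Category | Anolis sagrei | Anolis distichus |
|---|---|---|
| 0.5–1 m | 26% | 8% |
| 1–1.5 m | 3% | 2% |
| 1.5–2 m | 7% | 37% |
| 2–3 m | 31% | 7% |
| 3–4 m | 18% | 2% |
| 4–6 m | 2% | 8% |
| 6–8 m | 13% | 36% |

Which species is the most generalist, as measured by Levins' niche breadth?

Convert percentages to proportions (divide by 100).
Σp_sagrᵢ² = 0.26² + 0.03² + 0.07² + 0.31² + 0.18² + 0.02² + 0.13² = 0.0676 + 0.0009 + 0.0049 + 0.0961 + 0.0324 + 0.0004 + 0.0169 = 0.2192
B_sagr = 1 / 0.2192 = 4.5620
Σp_distᵢ² = 0.08² + 0.02² + 0.37² + 0.07² + 0.02² + 0.08² + 0.36² = 0.0064 + 0.0004 + 0.1369 + 0.0049 + 0.0004 + 0.0064 + 0.1296 = 0.2850
B_dist = 1 / 0.2850 = 3.5088
Highest B → broadest niche (most generalist): Anolis sagrei (B = 4.56).

Anolis sagrei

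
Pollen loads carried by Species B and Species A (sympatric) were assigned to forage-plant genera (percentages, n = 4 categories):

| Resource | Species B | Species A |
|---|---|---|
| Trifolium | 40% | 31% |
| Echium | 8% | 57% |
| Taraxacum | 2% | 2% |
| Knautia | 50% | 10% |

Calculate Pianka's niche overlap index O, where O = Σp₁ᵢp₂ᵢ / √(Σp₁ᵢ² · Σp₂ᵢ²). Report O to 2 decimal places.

0.52

Convert percentages to proportions (divide by 100).
Σ p₁ᵢp₂ᵢ = 0.1240 + 0.0456 + 0.0004 + 0.0500 = 0.2200
Σp_1ᵢ² = 0.40² + 0.08² + 0.02² + 0.50² = 0.1600 + 0.0064 + 0.0004 + 0.2500 = 0.4168
Σp_2ᵢ² = 0.31² + 0.57² + 0.02² + 0.10² = 0.0961 + 0.3249 + 0.0004 + 0.0100 = 0.4314
O = 0.2200 / √(0.4168 × 0.4314) = 0.2200 / 0.42404 = 0.5188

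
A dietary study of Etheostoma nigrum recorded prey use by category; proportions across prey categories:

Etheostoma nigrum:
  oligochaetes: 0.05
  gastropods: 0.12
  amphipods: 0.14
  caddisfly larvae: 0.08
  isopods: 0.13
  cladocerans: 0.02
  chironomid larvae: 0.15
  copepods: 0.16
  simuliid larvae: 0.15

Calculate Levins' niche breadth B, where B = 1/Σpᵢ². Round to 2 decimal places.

Σpᵢ² = 0.05² + 0.12² + 0.14² + 0.08² + 0.13² + 0.02² + 0.15² + 0.16² + 0.15² = 0.0025 + 0.0144 + 0.0196 + 0.0064 + 0.0169 + 0.0004 + 0.0225 + 0.0256 + 0.0225 = 0.1308
B = 1 / 0.1308 = 7.6453

7.65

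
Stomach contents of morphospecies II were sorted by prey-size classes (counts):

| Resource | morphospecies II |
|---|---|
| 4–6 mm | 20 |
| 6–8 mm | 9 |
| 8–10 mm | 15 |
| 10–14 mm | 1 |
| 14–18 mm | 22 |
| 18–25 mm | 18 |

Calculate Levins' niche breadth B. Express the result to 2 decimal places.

Proportions for morphospecies II (n=85): 20/85=0.2353, 9/85=0.1059, 15/85=0.1765, 1/85=0.0118, 22/85=0.2588, 18/85=0.2118
Σpᵢ² = 0.2353² + 0.1059² + 0.1765² + 0.0118² + 0.2588² + 0.2118² = 0.055366 + 0.011215 + 0.031152 + 0.000139 + 0.066977 + 0.044859 = 0.209708
B = 1 / 0.209708 = 4.7685

4.77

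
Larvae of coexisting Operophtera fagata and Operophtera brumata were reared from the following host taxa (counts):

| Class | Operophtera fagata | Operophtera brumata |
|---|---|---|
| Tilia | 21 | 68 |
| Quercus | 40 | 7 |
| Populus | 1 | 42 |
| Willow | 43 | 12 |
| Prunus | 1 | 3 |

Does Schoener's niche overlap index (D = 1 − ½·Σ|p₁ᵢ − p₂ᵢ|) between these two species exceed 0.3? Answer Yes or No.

Proportions for Operophtera fagata (n=106): 21/106=0.1981, 40/106=0.3774, 1/106=0.0094, 43/106=0.4057, 1/106=0.0094
Proportions for Operophtera brumata (n=132): 68/132=0.5152, 7/132=0.0530, 42/132=0.3182, 12/132=0.0909, 3/132=0.0227
Σ|p₁ᵢ − p₂ᵢ| = 0.3171 + 0.3244 + 0.3088 + 0.3148 + 0.0133 = 1.2784
D = 1 − ½ × 1.2784 = 1 − 0.63920 = 0.36080
D = 0.36080 > 0.3 → Yes.

Yes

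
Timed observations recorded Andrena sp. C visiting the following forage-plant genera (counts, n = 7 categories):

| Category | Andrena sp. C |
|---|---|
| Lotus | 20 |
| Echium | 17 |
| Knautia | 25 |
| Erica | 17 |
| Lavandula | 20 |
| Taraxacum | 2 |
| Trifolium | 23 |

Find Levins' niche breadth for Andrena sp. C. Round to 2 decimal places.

Proportions for Andrena sp. C (n=124): 20/124=0.1613, 17/124=0.1371, 25/124=0.2016, 17/124=0.1371, 20/124=0.1613, 2/124=0.0161, 23/124=0.1855
Σpᵢ² = 0.1613² + 0.1371² + 0.2016² + 0.1371² + 0.1613² + 0.0161² + 0.1855² = 0.026018 + 0.018796 + 0.040643 + 0.018796 + 0.026018 + 0.000259 + 0.034410 = 0.164940
B = 1 / 0.164940 = 6.0628

6.06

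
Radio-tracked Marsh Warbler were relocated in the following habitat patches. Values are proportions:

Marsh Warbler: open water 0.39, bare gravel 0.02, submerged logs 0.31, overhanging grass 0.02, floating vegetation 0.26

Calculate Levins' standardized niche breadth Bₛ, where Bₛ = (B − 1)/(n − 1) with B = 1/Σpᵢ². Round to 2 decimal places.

Σpᵢ² = 0.39² + 0.02² + 0.31² + 0.02² + 0.26² = 0.1521 + 0.0004 + 0.0961 + 0.0004 + 0.0676 = 0.3166
B = 1 / 0.3166 = 3.1586
Bₛ = (B − 1)/(n − 1) = (3.1586 − 1)/(5 − 1) = 2.1586/4 = 0.5397

0.54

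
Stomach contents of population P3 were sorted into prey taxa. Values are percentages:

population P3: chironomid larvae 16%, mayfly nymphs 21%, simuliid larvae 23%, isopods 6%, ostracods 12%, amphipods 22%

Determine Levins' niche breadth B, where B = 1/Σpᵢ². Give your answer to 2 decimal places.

5.29

Convert percentages to proportions (divide by 100).
Σpᵢ² = 0.16² + 0.21² + 0.23² + 0.06² + 0.12² + 0.22² = 0.0256 + 0.0441 + 0.0529 + 0.0036 + 0.0144 + 0.0484 = 0.1890
B = 1 / 0.1890 = 5.2910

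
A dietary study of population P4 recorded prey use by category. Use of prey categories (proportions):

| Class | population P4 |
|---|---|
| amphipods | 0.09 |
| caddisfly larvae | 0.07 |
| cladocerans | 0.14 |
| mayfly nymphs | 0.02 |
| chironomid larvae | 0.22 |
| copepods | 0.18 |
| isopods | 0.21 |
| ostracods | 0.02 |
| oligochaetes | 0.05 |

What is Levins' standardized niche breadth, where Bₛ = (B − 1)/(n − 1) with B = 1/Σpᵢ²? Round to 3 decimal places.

0.652

Σpᵢ² = 0.09² + 0.07² + 0.14² + 0.02² + 0.22² + 0.18² + 0.21² + 0.02² + 0.05² = 0.0081 + 0.0049 + 0.0196 + 0.0004 + 0.0484 + 0.0324 + 0.0441 + 0.0004 + 0.0025 = 0.1608
B = 1 / 0.1608 = 6.21891
Bₛ = (B − 1)/(n − 1) = (6.21891 − 1)/(9 − 1) = 5.21891/8 = 0.65236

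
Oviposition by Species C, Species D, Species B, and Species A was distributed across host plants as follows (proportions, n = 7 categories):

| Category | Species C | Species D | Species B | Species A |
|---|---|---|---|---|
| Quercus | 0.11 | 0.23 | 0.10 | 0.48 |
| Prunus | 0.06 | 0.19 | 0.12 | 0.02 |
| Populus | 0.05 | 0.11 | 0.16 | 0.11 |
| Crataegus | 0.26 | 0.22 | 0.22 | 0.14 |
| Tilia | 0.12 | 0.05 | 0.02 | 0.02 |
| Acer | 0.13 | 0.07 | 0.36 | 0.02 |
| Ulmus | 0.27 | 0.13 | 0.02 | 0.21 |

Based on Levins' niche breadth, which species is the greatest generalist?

Σp_Cᵢ² = 0.11² + 0.06² + 0.05² + 0.26² + 0.12² + 0.13² + 0.27² = 0.0121 + 0.0036 + 0.0025 + 0.0676 + 0.0144 + 0.0169 + 0.0729 = 0.1900
B_C = 1 / 0.1900 = 5.2632
Σp_Dᵢ² = 0.23² + 0.19² + 0.11² + 0.22² + 0.05² + 0.07² + 0.13² = 0.0529 + 0.0361 + 0.0121 + 0.0484 + 0.0025 + 0.0049 + 0.0169 = 0.1738
B_D = 1 / 0.1738 = 5.7537
Σp_Bᵢ² = 0.10² + 0.12² + 0.16² + 0.22² + 0.02² + 0.36² + 0.02² = 0.0100 + 0.0144 + 0.0256 + 0.0484 + 0.0004 + 0.1296 + 0.0004 = 0.2288
B_B = 1 / 0.2288 = 4.3706
Σp_Aᵢ² = 0.48² + 0.02² + 0.11² + 0.14² + 0.02² + 0.02² + 0.21² = 0.2304 + 0.0004 + 0.0121 + 0.0196 + 0.0004 + 0.0004 + 0.0441 = 0.3074
B_A = 1 / 0.3074 = 3.2531
Highest B → broadest niche (most generalist): Species D (B = 5.75).

Species D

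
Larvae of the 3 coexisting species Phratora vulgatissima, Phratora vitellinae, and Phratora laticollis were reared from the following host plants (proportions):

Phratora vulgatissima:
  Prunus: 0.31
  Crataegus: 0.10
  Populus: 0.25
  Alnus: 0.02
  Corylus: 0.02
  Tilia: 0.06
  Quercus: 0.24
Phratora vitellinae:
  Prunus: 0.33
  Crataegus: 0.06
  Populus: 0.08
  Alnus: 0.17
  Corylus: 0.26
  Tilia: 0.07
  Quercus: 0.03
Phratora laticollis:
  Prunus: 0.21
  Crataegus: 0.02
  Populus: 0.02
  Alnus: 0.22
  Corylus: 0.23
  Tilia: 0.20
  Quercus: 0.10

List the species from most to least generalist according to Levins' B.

Σp_vulgᵢ² = 0.31² + 0.10² + 0.25² + 0.02² + 0.02² + 0.06² + 0.24² = 0.0961 + 0.0100 + 0.0625 + 0.0004 + 0.0004 + 0.0036 + 0.0576 = 0.2306
B_vulg = 1 / 0.2306 = 4.3365
Σp_viteᵢ² = 0.33² + 0.06² + 0.08² + 0.17² + 0.26² + 0.07² + 0.03² = 0.1089 + 0.0036 + 0.0064 + 0.0289 + 0.0676 + 0.0049 + 0.0009 = 0.2212
B_vite = 1 / 0.2212 = 4.5208
Σp_latiᵢ² = 0.21² + 0.02² + 0.02² + 0.22² + 0.23² + 0.20² + 0.10² = 0.0441 + 0.0004 + 0.0004 + 0.0484 + 0.0529 + 0.0400 + 0.0100 = 0.1962
B_lati = 1 / 0.1962 = 5.0968
Ranking by B (broadest → narrowest): Phratora laticollis (5.10) > Phratora vitellinae (4.52) > Phratora vulgatissima (4.34)

Phratora laticollis > Phratora vitellinae > Phratora vulgatissima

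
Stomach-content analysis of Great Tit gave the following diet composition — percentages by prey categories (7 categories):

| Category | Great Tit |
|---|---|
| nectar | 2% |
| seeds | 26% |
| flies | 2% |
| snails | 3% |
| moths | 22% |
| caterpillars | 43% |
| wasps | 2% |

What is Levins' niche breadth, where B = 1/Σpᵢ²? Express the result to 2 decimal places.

Convert percentages to proportions (divide by 100).
Σpᵢ² = 0.02² + 0.26² + 0.02² + 0.03² + 0.22² + 0.43² + 0.02² = 0.0004 + 0.0676 + 0.0004 + 0.0009 + 0.0484 + 0.1849 + 0.0004 = 0.3030
B = 1 / 0.3030 = 3.3003

3.30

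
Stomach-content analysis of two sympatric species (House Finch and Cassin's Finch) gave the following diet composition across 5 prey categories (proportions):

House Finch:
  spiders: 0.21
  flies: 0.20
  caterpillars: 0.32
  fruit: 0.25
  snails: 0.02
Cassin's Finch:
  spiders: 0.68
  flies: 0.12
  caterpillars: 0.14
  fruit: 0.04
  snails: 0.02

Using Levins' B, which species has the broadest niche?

House Finch

Σp_Housᵢ² = 0.21² + 0.20² + 0.32² + 0.25² + 0.02² = 0.0441 + 0.0400 + 0.1024 + 0.0625 + 0.0004 = 0.2494
B_Hous = 1 / 0.2494 = 4.0096
Σp_Cassᵢ² = 0.68² + 0.12² + 0.14² + 0.04² + 0.02² = 0.4624 + 0.0144 + 0.0196 + 0.0016 + 0.0004 = 0.4984
B_Cass = 1 / 0.4984 = 2.0064
Highest B → broadest niche (most generalist): House Finch (B = 4.01).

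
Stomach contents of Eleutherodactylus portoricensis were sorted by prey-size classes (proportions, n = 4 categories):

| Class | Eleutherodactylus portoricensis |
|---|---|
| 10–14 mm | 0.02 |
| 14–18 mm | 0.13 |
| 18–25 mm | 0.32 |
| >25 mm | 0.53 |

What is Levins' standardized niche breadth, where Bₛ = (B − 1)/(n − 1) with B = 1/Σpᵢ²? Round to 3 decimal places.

Σpᵢ² = 0.02² + 0.13² + 0.32² + 0.53² = 0.0004 + 0.0169 + 0.1024 + 0.2809 = 0.4006
B = 1 / 0.4006 = 2.49626
Bₛ = (B − 1)/(n − 1) = (2.49626 − 1)/(4 − 1) = 1.49626/3 = 0.49875

0.499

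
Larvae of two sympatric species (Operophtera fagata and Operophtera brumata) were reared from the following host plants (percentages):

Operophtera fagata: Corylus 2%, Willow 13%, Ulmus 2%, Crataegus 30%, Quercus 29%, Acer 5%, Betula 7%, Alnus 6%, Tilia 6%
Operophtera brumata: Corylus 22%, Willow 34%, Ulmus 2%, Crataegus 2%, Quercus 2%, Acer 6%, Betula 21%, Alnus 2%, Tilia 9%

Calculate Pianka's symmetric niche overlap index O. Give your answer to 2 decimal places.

0.40

Convert percentages to proportions (divide by 100).
Σ p₁ᵢp₂ᵢ = 0.0044 + 0.0442 + 0.0004 + 0.0060 + 0.0058 + 0.0030 + 0.0147 + 0.0012 + 0.0054 = 0.0851
Σp_1ᵢ² = 0.02² + 0.13² + 0.02² + 0.30² + 0.29² + 0.05² + 0.07² + 0.06² + 0.06² = 0.0004 + 0.0169 + 0.0004 + 0.0900 + 0.0841 + 0.0025 + 0.0049 + 0.0036 + 0.0036 = 0.2064
Σp_2ᵢ² = 0.22² + 0.34² + 0.02² + 0.02² + 0.02² + 0.06² + 0.21² + 0.02² + 0.09² = 0.0484 + 0.1156 + 0.0004 + 0.0004 + 0.0004 + 0.0036 + 0.0441 + 0.0004 + 0.0081 = 0.2214
O = 0.0851 / √(0.2064 × 0.2214) = 0.0851 / 0.21377 = 0.3981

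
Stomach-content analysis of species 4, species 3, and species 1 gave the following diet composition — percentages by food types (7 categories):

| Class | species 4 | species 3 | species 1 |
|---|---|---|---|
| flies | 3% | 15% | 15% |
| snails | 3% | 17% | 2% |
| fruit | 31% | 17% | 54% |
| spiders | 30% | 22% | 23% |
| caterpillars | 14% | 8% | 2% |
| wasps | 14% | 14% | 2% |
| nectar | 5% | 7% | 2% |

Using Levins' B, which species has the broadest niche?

Convert percentages to proportions (divide by 100).
Σp_4ᵢ² = 0.03² + 0.03² + 0.31² + 0.30² + 0.14² + 0.14² + 0.05² = 0.0009 + 0.0009 + 0.0961 + 0.0900 + 0.0196 + 0.0196 + 0.0025 = 0.2296
B_4 = 1 / 0.2296 = 4.3554
Σp_3ᵢ² = 0.15² + 0.17² + 0.17² + 0.22² + 0.08² + 0.14² + 0.07² = 0.0225 + 0.0289 + 0.0289 + 0.0484 + 0.0064 + 0.0196 + 0.0049 = 0.1596
B_3 = 1 / 0.1596 = 6.2657
Σp_1ᵢ² = 0.15² + 0.02² + 0.54² + 0.23² + 0.02² + 0.02² + 0.02² = 0.0225 + 0.0004 + 0.2916 + 0.0529 + 0.0004 + 0.0004 + 0.0004 = 0.3686
B_1 = 1 / 0.3686 = 2.7130
Highest B → broadest niche (most generalist): species 3 (B = 6.27).

species 3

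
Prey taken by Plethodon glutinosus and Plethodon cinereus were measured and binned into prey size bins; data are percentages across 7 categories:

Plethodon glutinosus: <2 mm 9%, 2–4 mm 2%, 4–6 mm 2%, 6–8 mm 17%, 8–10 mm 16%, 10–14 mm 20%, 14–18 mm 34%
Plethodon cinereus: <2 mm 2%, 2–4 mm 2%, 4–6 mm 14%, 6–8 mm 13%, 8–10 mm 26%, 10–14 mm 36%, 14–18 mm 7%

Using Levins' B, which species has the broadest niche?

Convert percentages to proportions (divide by 100).
Σp_glutᵢ² = 0.09² + 0.02² + 0.02² + 0.17² + 0.16² + 0.20² + 0.34² = 0.0081 + 0.0004 + 0.0004 + 0.0289 + 0.0256 + 0.0400 + 0.1156 = 0.2190
B_glut = 1 / 0.2190 = 4.5662
Σp_cineᵢ² = 0.02² + 0.02² + 0.14² + 0.13² + 0.26² + 0.36² + 0.07² = 0.0004 + 0.0004 + 0.0196 + 0.0169 + 0.0676 + 0.1296 + 0.0049 = 0.2394
B_cine = 1 / 0.2394 = 4.1771
Highest B → broadest niche (most generalist): Plethodon glutinosus (B = 4.57).

Plethodon glutinosus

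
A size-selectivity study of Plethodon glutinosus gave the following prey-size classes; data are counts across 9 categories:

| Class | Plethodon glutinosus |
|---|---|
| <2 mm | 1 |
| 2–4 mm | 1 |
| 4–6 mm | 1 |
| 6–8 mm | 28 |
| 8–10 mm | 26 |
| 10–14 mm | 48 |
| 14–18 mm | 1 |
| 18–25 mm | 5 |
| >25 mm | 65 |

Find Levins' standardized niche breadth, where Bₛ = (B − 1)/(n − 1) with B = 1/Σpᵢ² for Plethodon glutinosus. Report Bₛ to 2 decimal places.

Proportions for Plethodon glutinosus (n=176): 1/176=0.0057, 1/176=0.0057, 1/176=0.0057, 28/176=0.1591, 26/176=0.1477, 48/176=0.2727, 1/176=0.0057, 5/176=0.0284, 65/176=0.3693
Σpᵢ² = 0.0057² + 0.0057² + 0.0057² + 0.1591² + 0.1477² + 0.2727² + 0.0057² + 0.0284² + 0.3693² = 0.000032 + 0.000032 + 0.000032 + 0.025313 + 0.021815 + 0.074365 + 0.000032 + 0.000807 + 0.136382 = 0.258810
B = 1 / 0.258810 = 3.8638
Bₛ = (B − 1)/(n − 1) = (3.8638 − 1)/(9 − 1) = 2.8638/8 = 0.3580

0.36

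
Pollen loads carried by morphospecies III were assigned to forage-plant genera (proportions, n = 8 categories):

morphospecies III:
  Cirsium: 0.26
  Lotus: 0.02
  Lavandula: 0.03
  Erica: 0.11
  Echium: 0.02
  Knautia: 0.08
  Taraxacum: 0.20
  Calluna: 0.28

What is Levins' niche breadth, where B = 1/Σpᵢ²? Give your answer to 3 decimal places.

4.850

Σpᵢ² = 0.26² + 0.02² + 0.03² + 0.11² + 0.02² + 0.08² + 0.20² + 0.28² = 0.0676 + 0.0004 + 0.0009 + 0.0121 + 0.0004 + 0.0064 + 0.0400 + 0.0784 = 0.2062
B = 1 / 0.2062 = 4.84966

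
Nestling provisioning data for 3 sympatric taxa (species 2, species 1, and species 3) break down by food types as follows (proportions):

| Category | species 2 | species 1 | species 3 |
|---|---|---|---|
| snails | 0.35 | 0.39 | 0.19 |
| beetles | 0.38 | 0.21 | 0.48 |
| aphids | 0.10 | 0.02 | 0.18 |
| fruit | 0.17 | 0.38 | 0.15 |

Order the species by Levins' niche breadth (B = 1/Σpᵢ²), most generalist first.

Σp_2ᵢ² = 0.35² + 0.38² + 0.10² + 0.17² = 0.1225 + 0.1444 + 0.0100 + 0.0289 = 0.3058
B_2 = 1 / 0.3058 = 3.2701
Σp_1ᵢ² = 0.39² + 0.21² + 0.02² + 0.38² = 0.1521 + 0.0441 + 0.0004 + 0.1444 = 0.3410
B_1 = 1 / 0.3410 = 2.9326
Σp_3ᵢ² = 0.19² + 0.48² + 0.18² + 0.15² = 0.0361 + 0.2304 + 0.0324 + 0.0225 = 0.3214
B_3 = 1 / 0.3214 = 3.1114
Ranking by B (broadest → narrowest): species 2 (3.27) > species 3 (3.11) > species 1 (2.93)

species 2 > species 3 > species 1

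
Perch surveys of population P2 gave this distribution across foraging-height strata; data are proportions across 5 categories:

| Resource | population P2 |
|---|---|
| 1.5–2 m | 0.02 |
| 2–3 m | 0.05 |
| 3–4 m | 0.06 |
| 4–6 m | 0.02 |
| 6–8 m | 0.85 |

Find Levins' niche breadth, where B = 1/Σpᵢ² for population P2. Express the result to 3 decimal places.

Σpᵢ² = 0.02² + 0.05² + 0.06² + 0.02² + 0.85² = 0.0004 + 0.0025 + 0.0036 + 0.0004 + 0.7225 = 0.7294
B = 1 / 0.7294 = 1.37099

1.371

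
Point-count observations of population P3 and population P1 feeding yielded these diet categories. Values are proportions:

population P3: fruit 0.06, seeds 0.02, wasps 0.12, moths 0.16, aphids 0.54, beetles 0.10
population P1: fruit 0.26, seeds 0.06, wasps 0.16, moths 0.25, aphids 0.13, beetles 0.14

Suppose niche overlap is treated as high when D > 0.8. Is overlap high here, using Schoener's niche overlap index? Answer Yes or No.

Σ|p₁ᵢ − p₂ᵢ| = 0.20 + 0.04 + 0.04 + 0.09 + 0.41 + 0.04 = 0.82
D = 1 − ½ × 0.82 = 1 − 0.410 = 0.5900
D = 0.5900 < 0.8 → No.

No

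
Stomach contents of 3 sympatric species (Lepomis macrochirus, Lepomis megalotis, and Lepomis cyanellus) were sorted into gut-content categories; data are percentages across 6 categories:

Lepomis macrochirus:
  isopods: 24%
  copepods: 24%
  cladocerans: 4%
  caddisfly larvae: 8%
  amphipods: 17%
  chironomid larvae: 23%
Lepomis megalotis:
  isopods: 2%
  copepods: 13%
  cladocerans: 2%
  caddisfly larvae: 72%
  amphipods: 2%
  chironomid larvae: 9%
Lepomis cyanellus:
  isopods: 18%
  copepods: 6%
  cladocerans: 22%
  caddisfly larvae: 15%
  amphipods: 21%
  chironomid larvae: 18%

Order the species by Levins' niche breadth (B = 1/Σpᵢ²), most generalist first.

Convert percentages to proportions (divide by 100).
Σp_macrᵢ² = 0.24² + 0.24² + 0.04² + 0.08² + 0.17² + 0.23² = 0.0576 + 0.0576 + 0.0016 + 0.0064 + 0.0289 + 0.0529 = 0.2050
B_macr = 1 / 0.2050 = 4.8780
Σp_megaᵢ² = 0.02² + 0.13² + 0.02² + 0.72² + 0.02² + 0.09² = 0.0004 + 0.0169 + 0.0004 + 0.5184 + 0.0004 + 0.0081 = 0.5446
B_mega = 1 / 0.5446 = 1.8362
Σp_cyanᵢ² = 0.18² + 0.06² + 0.22² + 0.15² + 0.21² + 0.18² = 0.0324 + 0.0036 + 0.0484 + 0.0225 + 0.0441 + 0.0324 = 0.1834
B_cyan = 1 / 0.1834 = 5.4526
Ranking by B (broadest → narrowest): Lepomis cyanellus (5.45) > Lepomis macrochirus (4.88) > Lepomis megalotis (1.84)

Lepomis cyanellus > Lepomis macrochirus > Lepomis megalotis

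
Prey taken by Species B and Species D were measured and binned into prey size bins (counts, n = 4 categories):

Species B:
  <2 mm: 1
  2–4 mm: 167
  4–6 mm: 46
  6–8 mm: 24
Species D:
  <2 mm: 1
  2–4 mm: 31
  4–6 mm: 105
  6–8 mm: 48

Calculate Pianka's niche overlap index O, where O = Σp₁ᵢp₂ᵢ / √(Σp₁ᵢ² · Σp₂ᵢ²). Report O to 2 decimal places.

0.53

Proportions for Species B (n=238): 1/238=0.0042, 167/238=0.7017, 46/238=0.1933, 24/238=0.1008
Proportions for Species D (n=185): 1/185=0.0054, 31/185=0.1676, 105/185=0.5676, 48/185=0.2595
Σ p₁ᵢp₂ᵢ = 0.000023 + 0.117605 + 0.109717 + 0.026158 = 0.253503
Σp_1ᵢ² = 0.0042² + 0.7017² + 0.1933² + 0.1008² = 0.000018 + 0.492383 + 0.037365 + 0.010161 = 0.539927
Σp_2ᵢ² = 0.0054² + 0.1676² + 0.5676² + 0.2595² = 0.000029 + 0.028090 + 0.322170 + 0.067340 = 0.417629
O = 0.253503 / √(0.539927 × 0.417629) = 0.253503 / 0.4748570 = 0.5339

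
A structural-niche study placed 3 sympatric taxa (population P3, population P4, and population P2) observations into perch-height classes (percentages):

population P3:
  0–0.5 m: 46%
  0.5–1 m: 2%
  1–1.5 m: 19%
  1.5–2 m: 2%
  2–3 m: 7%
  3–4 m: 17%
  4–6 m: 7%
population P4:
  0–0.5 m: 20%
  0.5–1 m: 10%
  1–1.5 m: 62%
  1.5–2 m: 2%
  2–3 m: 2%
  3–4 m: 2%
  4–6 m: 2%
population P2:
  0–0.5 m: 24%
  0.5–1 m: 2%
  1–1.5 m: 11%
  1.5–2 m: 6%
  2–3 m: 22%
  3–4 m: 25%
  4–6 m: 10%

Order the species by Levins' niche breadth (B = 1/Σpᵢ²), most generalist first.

Convert percentages to proportions (divide by 100).
Σp_P3ᵢ² = 0.46² + 0.02² + 0.19² + 0.02² + 0.07² + 0.17² + 0.07² = 0.2116 + 0.0004 + 0.0361 + 0.0004 + 0.0049 + 0.0289 + 0.0049 = 0.2872
B_P3 = 1 / 0.2872 = 3.4819
Σp_P4ᵢ² = 0.20² + 0.10² + 0.62² + 0.02² + 0.02² + 0.02² + 0.02² = 0.0400 + 0.0100 + 0.3844 + 0.0004 + 0.0004 + 0.0004 + 0.0004 = 0.4360
B_P4 = 1 / 0.4360 = 2.2936
Σp_P2ᵢ² = 0.24² + 0.02² + 0.11² + 0.06² + 0.22² + 0.25² + 0.10² = 0.0576 + 0.0004 + 0.0121 + 0.0036 + 0.0484 + 0.0625 + 0.0100 = 0.1946
B_P2 = 1 / 0.1946 = 5.1387
Ranking by B (broadest → narrowest): population P2 (5.14) > population P3 (3.48) > population P4 (2.29)

population P2 > population P3 > population P4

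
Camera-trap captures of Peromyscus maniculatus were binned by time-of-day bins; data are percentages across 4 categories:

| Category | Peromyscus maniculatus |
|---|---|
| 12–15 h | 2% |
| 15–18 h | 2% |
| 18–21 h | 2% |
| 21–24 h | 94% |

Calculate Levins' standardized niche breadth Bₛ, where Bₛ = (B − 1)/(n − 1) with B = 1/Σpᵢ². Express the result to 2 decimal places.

0.04

Convert percentages to proportions (divide by 100).
Σpᵢ² = 0.02² + 0.02² + 0.02² + 0.94² = 0.0004 + 0.0004 + 0.0004 + 0.8836 = 0.8848
B = 1 / 0.8848 = 1.1302
Bₛ = (B − 1)/(n − 1) = (1.1302 − 1)/(4 − 1) = 0.1302/3 = 0.0434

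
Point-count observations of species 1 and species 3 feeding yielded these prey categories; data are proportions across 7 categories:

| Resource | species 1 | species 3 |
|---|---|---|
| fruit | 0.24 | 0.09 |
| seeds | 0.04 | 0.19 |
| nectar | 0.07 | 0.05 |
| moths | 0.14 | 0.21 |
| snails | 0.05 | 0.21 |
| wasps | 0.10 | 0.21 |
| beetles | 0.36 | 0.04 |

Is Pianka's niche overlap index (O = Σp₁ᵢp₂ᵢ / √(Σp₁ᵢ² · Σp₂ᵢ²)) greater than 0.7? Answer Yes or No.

Σ p₁ᵢp₂ᵢ = 0.0216 + 0.0076 + 0.0035 + 0.0294 + 0.0105 + 0.0210 + 0.0144 = 0.1080
Σp_1ᵢ² = 0.24² + 0.04² + 0.07² + 0.14² + 0.05² + 0.10² + 0.36² = 0.0576 + 0.0016 + 0.0049 + 0.0196 + 0.0025 + 0.0100 + 0.1296 = 0.2258
Σp_2ᵢ² = 0.09² + 0.19² + 0.05² + 0.21² + 0.21² + 0.21² + 0.04² = 0.0081 + 0.0361 + 0.0025 + 0.0441 + 0.0441 + 0.0441 + 0.0016 = 0.1806
O = 0.1080 / √(0.2258 × 0.1806) = 0.1080 / 0.20194 = 0.5348
O = 0.5348 < 0.7 → No.

No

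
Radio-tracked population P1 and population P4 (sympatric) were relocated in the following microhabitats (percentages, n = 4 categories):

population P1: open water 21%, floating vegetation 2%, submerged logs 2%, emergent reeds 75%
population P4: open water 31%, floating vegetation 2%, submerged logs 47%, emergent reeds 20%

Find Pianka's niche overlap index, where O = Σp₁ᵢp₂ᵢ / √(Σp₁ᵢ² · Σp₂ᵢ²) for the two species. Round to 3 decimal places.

Convert percentages to proportions (divide by 100).
Σ p₁ᵢp₂ᵢ = 0.0651 + 0.0004 + 0.0094 + 0.1500 = 0.2249
Σp_1ᵢ² = 0.21² + 0.02² + 0.02² + 0.75² = 0.0441 + 0.0004 + 0.0004 + 0.5625 = 0.6074
Σp_2ᵢ² = 0.31² + 0.02² + 0.47² + 0.20² = 0.0961 + 0.0004 + 0.2209 + 0.0400 = 0.3574
O = 0.2249 / √(0.6074 × 0.3574) = 0.2249 / 0.465924 = 0.48270

0.483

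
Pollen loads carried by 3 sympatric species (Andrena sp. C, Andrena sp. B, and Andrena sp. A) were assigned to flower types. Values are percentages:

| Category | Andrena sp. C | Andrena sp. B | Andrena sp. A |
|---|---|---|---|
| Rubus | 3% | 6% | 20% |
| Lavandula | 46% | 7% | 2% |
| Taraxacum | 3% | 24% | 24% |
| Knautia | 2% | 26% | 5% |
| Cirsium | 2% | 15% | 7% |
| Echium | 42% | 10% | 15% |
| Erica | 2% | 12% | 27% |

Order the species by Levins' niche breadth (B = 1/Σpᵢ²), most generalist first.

Convert percentages to proportions (divide by 100).
Σp_Cᵢ² = 0.03² + 0.46² + 0.03² + 0.02² + 0.02² + 0.42² + 0.02² = 0.0009 + 0.2116 + 0.0009 + 0.0004 + 0.0004 + 0.1764 + 0.0004 = 0.3910
B_C = 1 / 0.3910 = 2.5575
Σp_Bᵢ² = 0.06² + 0.07² + 0.24² + 0.26² + 0.15² + 0.10² + 0.12² = 0.0036 + 0.0049 + 0.0576 + 0.0676 + 0.0225 + 0.0100 + 0.0144 = 0.1806
B_B = 1 / 0.1806 = 5.5371
Σp_Aᵢ² = 0.20² + 0.02² + 0.24² + 0.05² + 0.07² + 0.15² + 0.27² = 0.0400 + 0.0004 + 0.0576 + 0.0025 + 0.0049 + 0.0225 + 0.0729 = 0.2008
B_A = 1 / 0.2008 = 4.9801
Ranking by B (broadest → narrowest): Andrena sp. B (5.54) > Andrena sp. A (4.98) > Andrena sp. C (2.56)

Andrena sp. B > Andrena sp. A > Andrena sp. C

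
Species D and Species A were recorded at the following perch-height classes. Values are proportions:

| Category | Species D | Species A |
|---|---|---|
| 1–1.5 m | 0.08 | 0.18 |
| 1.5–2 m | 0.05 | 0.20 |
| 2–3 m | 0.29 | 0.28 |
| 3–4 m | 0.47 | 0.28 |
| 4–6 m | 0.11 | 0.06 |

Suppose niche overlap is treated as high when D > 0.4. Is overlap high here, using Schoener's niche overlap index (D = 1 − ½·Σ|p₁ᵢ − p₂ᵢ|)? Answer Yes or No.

Yes

Σ|p₁ᵢ − p₂ᵢ| = 0.10 + 0.15 + 0.01 + 0.19 + 0.05 = 0.50
D = 1 − ½ × 0.50 = 1 − 0.250 = 0.7500
D = 0.7500 > 0.4 → Yes.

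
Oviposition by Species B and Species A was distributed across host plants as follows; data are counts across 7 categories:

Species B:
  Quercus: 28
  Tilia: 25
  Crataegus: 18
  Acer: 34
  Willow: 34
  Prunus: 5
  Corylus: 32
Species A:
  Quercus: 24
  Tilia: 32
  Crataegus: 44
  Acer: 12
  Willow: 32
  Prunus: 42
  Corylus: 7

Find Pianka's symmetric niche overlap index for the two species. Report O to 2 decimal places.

0.73

Proportions for Species B (n=176): 28/176=0.1591, 25/176=0.1420, 18/176=0.1023, 34/176=0.1932, 34/176=0.1932, 5/176=0.0284, 32/176=0.1818
Proportions for Species A (n=193): 24/193=0.1244, 32/193=0.1658, 44/193=0.2280, 12/193=0.0622, 32/193=0.1658, 42/193=0.2176, 7/193=0.0363
Σ p₁ᵢp₂ᵢ = 0.019792 + 0.023544 + 0.023324 + 0.012017 + 0.032033 + 0.006180 + 0.006599 = 0.123489
Σp_1ᵢ² = 0.1591² + 0.1420² + 0.1023² + 0.1932² + 0.1932² + 0.0284² + 0.1818² = 0.025313 + 0.020164 + 0.010465 + 0.037326 + 0.037326 + 0.000807 + 0.033051 = 0.164452
Σp_2ᵢ² = 0.1244² + 0.1658² + 0.2280² + 0.0622² + 0.1658² + 0.2176² + 0.0363² = 0.015475 + 0.027490 + 0.051984 + 0.003869 + 0.027490 + 0.047350 + 0.001318 = 0.174976
O = 0.123489 / √(0.164452 × 0.174976) = 0.123489 / 0.1696324 = 0.7280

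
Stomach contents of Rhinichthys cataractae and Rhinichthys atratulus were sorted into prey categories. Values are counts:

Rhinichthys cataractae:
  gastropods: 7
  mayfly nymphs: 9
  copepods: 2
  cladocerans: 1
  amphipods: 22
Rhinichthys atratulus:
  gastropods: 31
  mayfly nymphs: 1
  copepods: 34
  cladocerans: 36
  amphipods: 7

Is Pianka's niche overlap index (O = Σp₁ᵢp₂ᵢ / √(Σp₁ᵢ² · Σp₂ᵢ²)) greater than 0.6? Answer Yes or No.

Proportions for Rhinichthys cataractae (n=41): 7/41=0.1707, 9/41=0.2195, 2/41=0.0488, 1/41=0.0244, 22/41=0.5366
Proportions for Rhinichthys atratulus (n=109): 31/109=0.2844, 1/109=0.0092, 34/109=0.3119, 36/109=0.3303, 7/109=0.0642
Σ p₁ᵢp₂ᵢ = 0.048547 + 0.002019 + 0.015221 + 0.008059 + 0.034450 = 0.108296
Σp_1ᵢ² = 0.1707² + 0.2195² + 0.0488² + 0.0244² + 0.5366² = 0.029138 + 0.048180 + 0.002381 + 0.000595 + 0.287940 = 0.368234
Σp_2ᵢ² = 0.2844² + 0.0092² + 0.3119² + 0.3303² + 0.0642² = 0.080883 + 0.000085 + 0.097282 + 0.109098 + 0.004122 = 0.291470
O = 0.108296 / √(0.368234 × 0.291470) = 0.108296 / 0.3276113 = 0.3306
O = 0.3306 < 0.6 → No.

No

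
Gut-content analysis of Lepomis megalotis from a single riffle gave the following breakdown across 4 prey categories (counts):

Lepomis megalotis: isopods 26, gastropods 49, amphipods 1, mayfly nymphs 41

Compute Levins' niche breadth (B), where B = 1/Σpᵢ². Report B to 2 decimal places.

2.88

Proportions for Lepomis megalotis (n=117): 26/117=0.2222, 49/117=0.4188, 1/117=0.0085, 41/117=0.3504
Σpᵢ² = 0.2222² + 0.4188² + 0.0085² + 0.3504² = 0.049373 + 0.175393 + 0.000072 + 0.122780 = 0.347618
B = 1 / 0.347618 = 2.8767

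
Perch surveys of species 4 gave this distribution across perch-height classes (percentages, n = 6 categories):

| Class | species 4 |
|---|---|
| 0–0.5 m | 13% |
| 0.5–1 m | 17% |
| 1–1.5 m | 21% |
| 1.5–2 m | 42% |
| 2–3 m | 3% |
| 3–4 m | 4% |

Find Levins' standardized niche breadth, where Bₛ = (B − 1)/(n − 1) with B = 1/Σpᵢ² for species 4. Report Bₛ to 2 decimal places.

Convert percentages to proportions (divide by 100).
Σpᵢ² = 0.13² + 0.17² + 0.21² + 0.42² + 0.03² + 0.04² = 0.0169 + 0.0289 + 0.0441 + 0.1764 + 0.0009 + 0.0016 = 0.2688
B = 1 / 0.2688 = 3.7202
Bₛ = (B − 1)/(n − 1) = (3.7202 − 1)/(6 − 1) = 2.7202/5 = 0.5440

0.54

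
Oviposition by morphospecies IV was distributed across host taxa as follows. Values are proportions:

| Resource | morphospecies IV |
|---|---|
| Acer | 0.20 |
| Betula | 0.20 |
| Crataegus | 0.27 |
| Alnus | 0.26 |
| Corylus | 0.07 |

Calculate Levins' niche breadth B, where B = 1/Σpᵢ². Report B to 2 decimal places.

4.44

Σpᵢ² = 0.20² + 0.20² + 0.27² + 0.26² + 0.07² = 0.0400 + 0.0400 + 0.0729 + 0.0676 + 0.0049 = 0.2254
B = 1 / 0.2254 = 4.4366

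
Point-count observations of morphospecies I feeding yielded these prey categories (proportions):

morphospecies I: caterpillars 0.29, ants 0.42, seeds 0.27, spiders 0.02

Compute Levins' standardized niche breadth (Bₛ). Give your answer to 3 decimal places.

0.665

Σpᵢ² = 0.29² + 0.42² + 0.27² + 0.02² = 0.0841 + 0.1764 + 0.0729 + 0.0004 = 0.3338
B = 1 / 0.3338 = 2.99581
Bₛ = (B − 1)/(n − 1) = (2.99581 − 1)/(4 − 1) = 1.99581/3 = 0.66527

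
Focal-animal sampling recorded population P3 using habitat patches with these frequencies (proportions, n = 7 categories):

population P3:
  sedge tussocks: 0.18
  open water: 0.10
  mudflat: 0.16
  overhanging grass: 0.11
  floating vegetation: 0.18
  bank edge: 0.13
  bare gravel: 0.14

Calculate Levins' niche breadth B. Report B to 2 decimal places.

Σpᵢ² = 0.18² + 0.10² + 0.16² + 0.11² + 0.18² + 0.13² + 0.14² = 0.0324 + 0.0100 + 0.0256 + 0.0121 + 0.0324 + 0.0169 + 0.0196 = 0.1490
B = 1 / 0.1490 = 6.7114

6.71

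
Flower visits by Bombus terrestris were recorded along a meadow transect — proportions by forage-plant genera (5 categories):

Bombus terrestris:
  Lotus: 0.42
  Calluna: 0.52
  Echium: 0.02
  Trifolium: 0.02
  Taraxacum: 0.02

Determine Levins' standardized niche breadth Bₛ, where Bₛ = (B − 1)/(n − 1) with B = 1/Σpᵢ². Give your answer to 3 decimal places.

0.308

Σpᵢ² = 0.42² + 0.52² + 0.02² + 0.02² + 0.02² = 0.1764 + 0.2704 + 0.0004 + 0.0004 + 0.0004 = 0.4480
B = 1 / 0.4480 = 2.23214
Bₛ = (B − 1)/(n − 1) = (2.23214 − 1)/(5 − 1) = 1.23214/4 = 0.30804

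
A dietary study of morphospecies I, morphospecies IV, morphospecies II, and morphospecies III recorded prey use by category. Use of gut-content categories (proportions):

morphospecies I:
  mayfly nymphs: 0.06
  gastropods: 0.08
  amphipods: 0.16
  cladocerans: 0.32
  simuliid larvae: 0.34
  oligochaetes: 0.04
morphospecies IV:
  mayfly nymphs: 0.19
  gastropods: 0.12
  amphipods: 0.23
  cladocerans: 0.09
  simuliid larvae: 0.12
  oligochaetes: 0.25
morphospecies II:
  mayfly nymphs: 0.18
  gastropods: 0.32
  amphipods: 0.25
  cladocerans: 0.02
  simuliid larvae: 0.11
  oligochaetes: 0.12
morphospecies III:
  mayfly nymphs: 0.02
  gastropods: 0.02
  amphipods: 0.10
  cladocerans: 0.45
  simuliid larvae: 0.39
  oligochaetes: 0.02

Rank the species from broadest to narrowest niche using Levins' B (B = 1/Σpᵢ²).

Σp_Iᵢ² = 0.06² + 0.08² + 0.16² + 0.32² + 0.34² + 0.04² = 0.0036 + 0.0064 + 0.0256 + 0.1024 + 0.1156 + 0.0016 = 0.2552
B_I = 1 / 0.2552 = 3.9185
Σp_IVᵢ² = 0.19² + 0.12² + 0.23² + 0.09² + 0.12² + 0.25² = 0.0361 + 0.0144 + 0.0529 + 0.0081 + 0.0144 + 0.0625 = 0.1884
B_IV = 1 / 0.1884 = 5.3079
Σp_IIᵢ² = 0.18² + 0.32² + 0.25² + 0.02² + 0.11² + 0.12² = 0.0324 + 0.1024 + 0.0625 + 0.0004 + 0.0121 + 0.0144 = 0.2242
B_II = 1 / 0.2242 = 4.4603
Σp_IIIᵢ² = 0.02² + 0.02² + 0.10² + 0.45² + 0.39² + 0.02² = 0.0004 + 0.0004 + 0.0100 + 0.2025 + 0.1521 + 0.0004 = 0.3658
B_III = 1 / 0.3658 = 2.7337
Ranking by B (broadest → narrowest): morphospecies IV (5.31) > morphospecies II (4.46) > morphospecies I (3.92) > morphospecies III (2.73)

morphospecies IV > morphospecies II > morphospecies I > morphospecies III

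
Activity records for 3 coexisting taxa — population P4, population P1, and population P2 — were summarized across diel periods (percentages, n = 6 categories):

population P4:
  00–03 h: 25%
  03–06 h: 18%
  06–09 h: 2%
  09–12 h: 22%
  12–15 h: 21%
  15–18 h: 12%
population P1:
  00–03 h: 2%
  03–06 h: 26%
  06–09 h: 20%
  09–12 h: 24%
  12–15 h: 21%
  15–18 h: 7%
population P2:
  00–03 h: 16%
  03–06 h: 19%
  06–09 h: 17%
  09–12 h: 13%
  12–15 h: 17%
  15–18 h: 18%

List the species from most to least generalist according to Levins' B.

Convert percentages to proportions (divide by 100).
Σp_P4ᵢ² = 0.25² + 0.18² + 0.02² + 0.22² + 0.21² + 0.12² = 0.0625 + 0.0324 + 0.0004 + 0.0484 + 0.0441 + 0.0144 = 0.2022
B_P4 = 1 / 0.2022 = 4.9456
Σp_P1ᵢ² = 0.02² + 0.26² + 0.20² + 0.24² + 0.21² + 0.07² = 0.0004 + 0.0676 + 0.0400 + 0.0576 + 0.0441 + 0.0049 = 0.2146
B_P1 = 1 / 0.2146 = 4.6598
Σp_P2ᵢ² = 0.16² + 0.19² + 0.17² + 0.13² + 0.17² + 0.18² = 0.0256 + 0.0361 + 0.0289 + 0.0169 + 0.0289 + 0.0324 = 0.1688
B_P2 = 1 / 0.1688 = 5.9242
Ranking by B (broadest → narrowest): population P2 (5.92) > population P4 (4.95) > population P1 (4.66)

population P2 > population P4 > population P1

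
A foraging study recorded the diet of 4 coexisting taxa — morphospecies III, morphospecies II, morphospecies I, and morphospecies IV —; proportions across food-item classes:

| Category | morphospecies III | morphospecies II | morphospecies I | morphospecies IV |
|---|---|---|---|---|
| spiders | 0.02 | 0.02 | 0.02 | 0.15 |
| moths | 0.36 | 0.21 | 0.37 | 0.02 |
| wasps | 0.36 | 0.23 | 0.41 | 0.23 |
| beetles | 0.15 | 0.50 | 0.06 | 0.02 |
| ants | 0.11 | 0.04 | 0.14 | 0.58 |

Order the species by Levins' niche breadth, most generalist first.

Σp_IIIᵢ² = 0.02² + 0.36² + 0.36² + 0.15² + 0.11² = 0.0004 + 0.1296 + 0.1296 + 0.0225 + 0.0121 = 0.2942
B_III = 1 / 0.2942 = 3.3990
Σp_IIᵢ² = 0.02² + 0.21² + 0.23² + 0.50² + 0.04² = 0.0004 + 0.0441 + 0.0529 + 0.2500 + 0.0016 = 0.3490
B_II = 1 / 0.3490 = 2.8653
Σp_Iᵢ² = 0.02² + 0.37² + 0.41² + 0.06² + 0.14² = 0.0004 + 0.1369 + 0.1681 + 0.0036 + 0.0196 = 0.3286
B_I = 1 / 0.3286 = 3.0432
Σp_IVᵢ² = 0.15² + 0.02² + 0.23² + 0.02² + 0.58² = 0.0225 + 0.0004 + 0.0529 + 0.0004 + 0.3364 = 0.4126
B_IV = 1 / 0.4126 = 2.4237
Ranking by B (broadest → narrowest): morphospecies III (3.40) > morphospecies I (3.04) > morphospecies II (2.87) > morphospecies IV (2.42)

morphospecies III > morphospecies I > morphospecies II > morphospecies IV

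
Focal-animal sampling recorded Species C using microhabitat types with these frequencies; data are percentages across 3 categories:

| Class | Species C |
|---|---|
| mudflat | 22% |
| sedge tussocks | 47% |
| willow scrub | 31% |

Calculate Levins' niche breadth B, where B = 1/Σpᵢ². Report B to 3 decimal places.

Convert percentages to proportions (divide by 100).
Σpᵢ² = 0.22² + 0.47² + 0.31² = 0.0484 + 0.2209 + 0.0961 = 0.3654
B = 1 / 0.3654 = 2.73673

2.737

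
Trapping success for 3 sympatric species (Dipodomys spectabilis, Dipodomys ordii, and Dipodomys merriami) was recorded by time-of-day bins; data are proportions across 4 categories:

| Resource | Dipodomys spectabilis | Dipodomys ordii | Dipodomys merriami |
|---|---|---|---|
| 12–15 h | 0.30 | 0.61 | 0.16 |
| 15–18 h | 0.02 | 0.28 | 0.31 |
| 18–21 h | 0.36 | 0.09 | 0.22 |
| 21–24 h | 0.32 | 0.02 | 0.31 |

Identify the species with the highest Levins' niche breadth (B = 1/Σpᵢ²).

Dipodomys merriami

Σp_specᵢ² = 0.30² + 0.02² + 0.36² + 0.32² = 0.0900 + 0.0004 + 0.1296 + 0.1024 = 0.3224
B_spec = 1 / 0.3224 = 3.1017
Σp_ordiᵢ² = 0.61² + 0.28² + 0.09² + 0.02² = 0.3721 + 0.0784 + 0.0081 + 0.0004 = 0.4590
B_ordi = 1 / 0.4590 = 2.1786
Σp_merrᵢ² = 0.16² + 0.31² + 0.22² + 0.31² = 0.0256 + 0.0961 + 0.0484 + 0.0961 = 0.2662
B_merr = 1 / 0.2662 = 3.7566
Highest B → broadest niche (most generalist): Dipodomys merriami (B = 3.76).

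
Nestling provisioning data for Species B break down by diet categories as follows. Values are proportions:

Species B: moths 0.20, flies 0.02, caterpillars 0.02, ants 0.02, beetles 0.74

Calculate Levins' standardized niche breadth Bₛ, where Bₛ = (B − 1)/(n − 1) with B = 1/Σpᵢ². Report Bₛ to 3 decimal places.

Σpᵢ² = 0.20² + 0.02² + 0.02² + 0.02² + 0.74² = 0.0400 + 0.0004 + 0.0004 + 0.0004 + 0.5476 = 0.5888
B = 1 / 0.5888 = 1.69837
Bₛ = (B − 1)/(n − 1) = (1.69837 − 1)/(5 − 1) = 0.69837/4 = 0.17459

0.175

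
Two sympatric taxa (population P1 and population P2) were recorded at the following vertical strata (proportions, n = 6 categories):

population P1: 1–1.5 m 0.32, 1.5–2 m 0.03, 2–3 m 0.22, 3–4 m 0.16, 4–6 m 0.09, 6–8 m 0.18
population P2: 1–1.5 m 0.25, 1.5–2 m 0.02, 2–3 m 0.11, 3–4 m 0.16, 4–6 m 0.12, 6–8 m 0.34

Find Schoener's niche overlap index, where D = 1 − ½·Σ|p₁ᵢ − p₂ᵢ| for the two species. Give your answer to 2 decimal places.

0.81

Σ|p₁ᵢ − p₂ᵢ| = 0.07 + 0.01 + 0.11 + 0.00 + 0.03 + 0.16 = 0.38
D = 1 − ½ × 0.38 = 1 − 0.190 = 0.8100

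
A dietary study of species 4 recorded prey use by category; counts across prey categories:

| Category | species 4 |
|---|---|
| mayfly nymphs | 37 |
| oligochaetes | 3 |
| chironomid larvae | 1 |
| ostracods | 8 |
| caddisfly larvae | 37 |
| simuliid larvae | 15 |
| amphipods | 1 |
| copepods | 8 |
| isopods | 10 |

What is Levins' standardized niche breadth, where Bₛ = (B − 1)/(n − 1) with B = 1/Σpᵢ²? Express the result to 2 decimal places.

0.44

Proportions for species 4 (n=120): 37/120=0.3083, 3/120=0.0250, 1/120=0.0083, 8/120=0.0667, 37/120=0.3083, 15/120=0.1250, 1/120=0.0083, 8/120=0.0667, 10/120=0.0833
Σpᵢ² = 0.3083² + 0.0250² + 0.0083² + 0.0667² + 0.3083² + 0.1250² + 0.0083² + 0.0667² + 0.0833² = 0.095049 + 0.000625 + 0.000069 + 0.004449 + 0.095049 + 0.015625 + 0.000069 + 0.004449 + 0.006939 = 0.222323
B = 1 / 0.222323 = 4.4980
Bₛ = (B − 1)/(n − 1) = (4.4980 − 1)/(9 − 1) = 3.4980/8 = 0.4373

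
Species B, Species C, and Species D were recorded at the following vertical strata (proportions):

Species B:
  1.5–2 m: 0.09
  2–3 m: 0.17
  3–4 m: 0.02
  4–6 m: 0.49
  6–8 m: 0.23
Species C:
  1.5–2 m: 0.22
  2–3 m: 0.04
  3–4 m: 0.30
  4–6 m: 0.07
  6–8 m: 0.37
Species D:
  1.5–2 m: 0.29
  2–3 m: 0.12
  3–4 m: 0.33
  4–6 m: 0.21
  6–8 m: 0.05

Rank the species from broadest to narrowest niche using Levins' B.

Σp_Bᵢ² = 0.09² + 0.17² + 0.02² + 0.49² + 0.23² = 0.0081 + 0.0289 + 0.0004 + 0.2401 + 0.0529 = 0.3304
B_B = 1 / 0.3304 = 3.0266
Σp_Cᵢ² = 0.22² + 0.04² + 0.30² + 0.07² + 0.37² = 0.0484 + 0.0016 + 0.0900 + 0.0049 + 0.1369 = 0.2818
B_C = 1 / 0.2818 = 3.5486
Σp_Dᵢ² = 0.29² + 0.12² + 0.33² + 0.21² + 0.05² = 0.0841 + 0.0144 + 0.1089 + 0.0441 + 0.0025 = 0.2540
B_D = 1 / 0.2540 = 3.9370
Ranking by B (broadest → narrowest): Species D (3.94) > Species C (3.55) > Species B (3.03)

Species D > Species C > Species B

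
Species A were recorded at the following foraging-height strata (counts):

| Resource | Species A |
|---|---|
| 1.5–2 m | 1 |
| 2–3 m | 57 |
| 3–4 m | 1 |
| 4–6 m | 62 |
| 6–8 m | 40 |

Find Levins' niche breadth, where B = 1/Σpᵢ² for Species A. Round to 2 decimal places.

Proportions for Species A (n=161): 1/161=0.0062, 57/161=0.3540, 1/161=0.0062, 62/161=0.3851, 40/161=0.2484
Σpᵢ² = 0.0062² + 0.3540² + 0.0062² + 0.3851² + 0.2484² = 0.000038 + 0.125316 + 0.000038 + 0.148302 + 0.061703 = 0.335397
B = 1 / 0.335397 = 2.9815

2.98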